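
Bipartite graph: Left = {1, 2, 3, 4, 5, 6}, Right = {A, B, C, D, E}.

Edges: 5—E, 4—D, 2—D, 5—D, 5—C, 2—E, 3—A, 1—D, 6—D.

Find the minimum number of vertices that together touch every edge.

The 4 edges 1–D, 2–E, 3–A, 5–C form a matching, so any vertex cover needs at least 4 vertices (one per matched edge).
Conversely {2, 3, 5, D} meets every edge and has exactly 4 vertices, so 4 is optimal.

4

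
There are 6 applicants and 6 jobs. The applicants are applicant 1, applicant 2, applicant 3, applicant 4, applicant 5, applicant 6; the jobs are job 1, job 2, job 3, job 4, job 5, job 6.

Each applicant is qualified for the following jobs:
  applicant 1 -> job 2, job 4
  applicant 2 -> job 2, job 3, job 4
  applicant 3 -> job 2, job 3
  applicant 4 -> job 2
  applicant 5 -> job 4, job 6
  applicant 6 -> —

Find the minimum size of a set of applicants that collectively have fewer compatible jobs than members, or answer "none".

Take S = {applicant 6}. Its neighbourhood is {}, so |N(S)| = 0 < |S| = 1.

1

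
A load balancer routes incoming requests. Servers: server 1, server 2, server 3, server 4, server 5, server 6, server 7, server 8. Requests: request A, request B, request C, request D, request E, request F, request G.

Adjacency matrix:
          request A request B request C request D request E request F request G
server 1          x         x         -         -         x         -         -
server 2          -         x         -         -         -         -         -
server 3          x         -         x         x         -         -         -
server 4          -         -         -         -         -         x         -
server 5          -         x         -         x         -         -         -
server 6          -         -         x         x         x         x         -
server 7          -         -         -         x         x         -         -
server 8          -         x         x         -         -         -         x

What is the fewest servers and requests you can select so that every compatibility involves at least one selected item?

A maximum matching has 7 edges (e.g. server 1–request A, server 2–request B, server 3–request C, server 4–request F, server 5–request D, server 6–request E, server 8–request G).
By König's theorem the minimum vertex cover has the same size. One such cover is {server 8, request A, request B, request C, request D, request E, request F}.

7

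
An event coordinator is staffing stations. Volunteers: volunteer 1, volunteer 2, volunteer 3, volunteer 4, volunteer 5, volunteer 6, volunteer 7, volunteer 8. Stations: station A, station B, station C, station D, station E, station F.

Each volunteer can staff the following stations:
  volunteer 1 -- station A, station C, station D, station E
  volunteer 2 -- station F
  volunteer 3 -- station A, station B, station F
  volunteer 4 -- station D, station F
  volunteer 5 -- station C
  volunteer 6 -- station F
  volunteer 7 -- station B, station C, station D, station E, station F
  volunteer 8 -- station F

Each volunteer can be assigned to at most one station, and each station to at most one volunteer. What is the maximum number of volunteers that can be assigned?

6

For example, pair volunteer 1→station E, volunteer 2→station F, volunteer 3→station A, volunteer 4→station D, volunteer 5→station C, volunteer 7→station B.
The set {volunteer 2, volunteer 6, volunteer 8} has only 1 neighbour ({station F}), so by Hall's theorem at most 6 of the 8 volunteers can be matched.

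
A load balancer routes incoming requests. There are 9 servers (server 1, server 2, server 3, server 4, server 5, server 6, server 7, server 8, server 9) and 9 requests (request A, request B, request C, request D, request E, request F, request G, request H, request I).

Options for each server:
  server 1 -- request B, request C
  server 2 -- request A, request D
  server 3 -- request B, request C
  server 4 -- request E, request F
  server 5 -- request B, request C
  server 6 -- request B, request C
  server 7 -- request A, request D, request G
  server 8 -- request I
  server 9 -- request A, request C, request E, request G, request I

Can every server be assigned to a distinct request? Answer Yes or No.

No

The set {server 1, server 3, server 5, server 6} has only 2 neighbours ({request B, request C}), so by Hall's theorem at most 7 of the 9 servers can be matched.
Hence no matching covers every server.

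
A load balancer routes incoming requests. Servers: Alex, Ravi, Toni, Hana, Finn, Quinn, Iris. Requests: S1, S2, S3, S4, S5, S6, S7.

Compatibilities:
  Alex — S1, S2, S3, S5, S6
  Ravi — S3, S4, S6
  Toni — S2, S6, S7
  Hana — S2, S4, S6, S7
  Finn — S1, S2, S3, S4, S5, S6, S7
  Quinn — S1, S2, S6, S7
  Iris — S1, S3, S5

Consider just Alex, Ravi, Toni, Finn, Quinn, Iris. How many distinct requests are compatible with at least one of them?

7

The union of neighbours of {Alex, Ravi, Toni, Finn, Quinn, Iris} is {S1, S2, S3, S4, S5, S6, S7}, which has 7 elements.
Since |N(S)| = 7 ≥ |S| = 6, Hall's condition holds for this subset.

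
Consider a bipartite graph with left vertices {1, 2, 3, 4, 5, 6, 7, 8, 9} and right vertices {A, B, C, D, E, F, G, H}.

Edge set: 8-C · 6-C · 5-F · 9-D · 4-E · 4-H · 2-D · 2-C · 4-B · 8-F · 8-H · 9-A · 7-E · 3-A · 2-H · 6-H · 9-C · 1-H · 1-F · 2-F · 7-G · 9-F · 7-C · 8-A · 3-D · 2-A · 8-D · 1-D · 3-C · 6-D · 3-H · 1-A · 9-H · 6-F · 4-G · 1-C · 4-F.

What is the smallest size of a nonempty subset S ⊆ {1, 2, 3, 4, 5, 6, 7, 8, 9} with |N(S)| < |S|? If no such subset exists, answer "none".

6

Take S = {1, 2, 3, 5, 6, 8}. Its neighbourhood is {A, C, D, F, H}, so |N(S)| = 5 < |S| = 6.
Every subset of size less than 6 has at least as many neighbours as members, so 6 is the minimum.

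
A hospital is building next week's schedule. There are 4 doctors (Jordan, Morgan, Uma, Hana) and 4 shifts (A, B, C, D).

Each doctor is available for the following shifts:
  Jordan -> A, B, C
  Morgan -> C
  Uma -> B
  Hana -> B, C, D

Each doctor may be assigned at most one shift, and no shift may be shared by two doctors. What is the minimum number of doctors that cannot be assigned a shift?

0

One maximum matching: Jordan–A, Morgan–C, Uma–B, Hana–D.
All 4 doctors are matched, so no larger matching exists.
That matches 4 of the 4, leaving 0 unmatched; no matching can do better.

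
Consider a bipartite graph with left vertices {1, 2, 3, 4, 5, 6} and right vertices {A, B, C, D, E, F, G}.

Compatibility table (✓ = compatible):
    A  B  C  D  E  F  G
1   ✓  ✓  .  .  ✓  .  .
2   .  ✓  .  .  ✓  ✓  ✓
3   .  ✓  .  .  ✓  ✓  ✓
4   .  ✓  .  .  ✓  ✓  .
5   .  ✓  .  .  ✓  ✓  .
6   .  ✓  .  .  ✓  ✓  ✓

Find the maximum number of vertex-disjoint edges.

5

For example, pair 1→A, 2→F, 3→G, 4→E, 5→B.
The set {2, 3, 4, 5, 6} has only 4 neighbours ({B, E, F, G}), so by Hall's theorem at most 5 of the 6 left vertices can be matched.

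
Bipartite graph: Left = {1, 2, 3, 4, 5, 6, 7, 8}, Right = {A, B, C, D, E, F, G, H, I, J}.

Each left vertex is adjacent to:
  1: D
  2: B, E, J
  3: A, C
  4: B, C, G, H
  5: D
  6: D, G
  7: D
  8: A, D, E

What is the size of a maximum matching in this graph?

For example, pair 1→D, 2→B, 3→A, 4→C, 6→G, 8→E.
The set {1, 5, 7} has only 1 neighbour ({D}), so by Hall's theorem at most 6 of the 8 left vertices can be matched.

6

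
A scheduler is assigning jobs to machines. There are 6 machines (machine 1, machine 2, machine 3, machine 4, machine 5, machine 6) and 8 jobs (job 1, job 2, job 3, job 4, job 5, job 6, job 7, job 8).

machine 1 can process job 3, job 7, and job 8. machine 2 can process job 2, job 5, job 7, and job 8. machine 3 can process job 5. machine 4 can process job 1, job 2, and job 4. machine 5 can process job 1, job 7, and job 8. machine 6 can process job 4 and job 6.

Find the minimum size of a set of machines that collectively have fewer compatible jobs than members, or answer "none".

none

A matching saturating every machine exists, for instance machine 1→job 3, machine 2→job 8, machine 3→job 5, machine 4→job 2, machine 5→job 1, machine 6→job 6.
By Hall's marriage theorem, this means |N(S)| ≥ |S| for every subset S, so no violating subset exists.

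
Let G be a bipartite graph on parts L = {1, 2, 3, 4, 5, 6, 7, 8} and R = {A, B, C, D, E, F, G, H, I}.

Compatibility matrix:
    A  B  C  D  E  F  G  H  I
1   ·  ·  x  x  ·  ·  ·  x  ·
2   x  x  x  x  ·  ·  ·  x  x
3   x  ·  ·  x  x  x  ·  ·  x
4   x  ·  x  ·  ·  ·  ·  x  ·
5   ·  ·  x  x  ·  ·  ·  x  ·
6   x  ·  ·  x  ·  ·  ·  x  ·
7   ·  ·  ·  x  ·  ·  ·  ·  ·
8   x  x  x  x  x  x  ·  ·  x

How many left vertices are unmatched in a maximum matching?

One maximum matching: 1-C, 2-B, 3-F, 4-A, 5-H, 6-D, 8-E.
The set {1, 4, 5, 6, 7} has only 4 neighbours ({A, C, D, H}), so by Hall's theorem at most 7 of the 8 left vertices can be matched.
That matches 7 of the 8, leaving 1 unmatched; no matching can do better.

1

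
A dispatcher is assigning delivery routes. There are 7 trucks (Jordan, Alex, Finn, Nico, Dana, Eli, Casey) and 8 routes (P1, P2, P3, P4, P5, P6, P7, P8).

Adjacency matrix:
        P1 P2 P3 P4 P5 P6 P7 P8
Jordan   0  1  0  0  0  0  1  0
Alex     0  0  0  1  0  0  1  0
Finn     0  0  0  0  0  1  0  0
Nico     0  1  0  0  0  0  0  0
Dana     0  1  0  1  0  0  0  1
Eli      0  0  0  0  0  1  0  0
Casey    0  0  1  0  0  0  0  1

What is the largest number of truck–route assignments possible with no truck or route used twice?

A valid assignment of size 6: Jordan-P7, Alex-P4, Finn-P6, Nico-P2, Dana-P8, Casey-P3.
The set {Finn, Eli} has only 1 neighbour ({P6}), so by Hall's theorem at most 6 of the 7 trucks can be matched.

6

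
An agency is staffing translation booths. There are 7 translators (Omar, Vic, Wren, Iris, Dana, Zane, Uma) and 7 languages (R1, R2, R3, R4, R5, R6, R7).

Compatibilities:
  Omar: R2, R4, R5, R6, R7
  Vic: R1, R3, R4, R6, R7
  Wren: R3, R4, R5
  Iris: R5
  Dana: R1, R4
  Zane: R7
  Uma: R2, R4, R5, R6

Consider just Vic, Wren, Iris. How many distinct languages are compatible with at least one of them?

6

The union of neighbours of {Vic, Wren, Iris} is {R1, R3, R4, R5, R6, R7}, which has 6 elements.
Since |N(S)| = 6 ≥ |S| = 3, Hall's condition holds for this subset.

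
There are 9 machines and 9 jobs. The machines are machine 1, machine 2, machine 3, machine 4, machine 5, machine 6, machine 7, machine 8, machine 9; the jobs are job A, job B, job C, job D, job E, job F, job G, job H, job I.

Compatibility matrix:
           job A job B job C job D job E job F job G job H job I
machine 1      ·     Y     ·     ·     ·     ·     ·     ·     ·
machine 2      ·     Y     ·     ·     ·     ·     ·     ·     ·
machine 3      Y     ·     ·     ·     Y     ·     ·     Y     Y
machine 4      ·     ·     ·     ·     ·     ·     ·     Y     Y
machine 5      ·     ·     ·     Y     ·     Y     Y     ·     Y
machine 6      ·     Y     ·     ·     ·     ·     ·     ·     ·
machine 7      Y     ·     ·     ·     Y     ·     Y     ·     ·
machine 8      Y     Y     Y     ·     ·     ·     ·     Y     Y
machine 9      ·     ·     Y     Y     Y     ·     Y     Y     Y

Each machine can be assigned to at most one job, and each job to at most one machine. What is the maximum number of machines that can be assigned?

A valid assignment of size 7: machine 1-job B, machine 3-job A, machine 4-job I, machine 5-job F, machine 7-job G, machine 8-job H, machine 9-job D.
The set {machine 1, machine 2, machine 6} has only 1 neighbour ({job B}), so by Hall's theorem at most 7 of the 9 machines can be matched.

7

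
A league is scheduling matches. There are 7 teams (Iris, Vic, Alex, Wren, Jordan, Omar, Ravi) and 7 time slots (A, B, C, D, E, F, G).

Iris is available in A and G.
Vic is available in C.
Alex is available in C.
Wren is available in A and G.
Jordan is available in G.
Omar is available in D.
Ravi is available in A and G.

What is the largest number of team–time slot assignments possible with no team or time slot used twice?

A valid assignment of size 4: Iris–A, Vic–C, Wren–G, Omar–D.
The set {Iris, Vic, Alex, Wren, Jordan, Ravi} has only 3 neighbours ({A, C, G}), so by Hall's theorem at most 4 of the 7 teams can be matched.

4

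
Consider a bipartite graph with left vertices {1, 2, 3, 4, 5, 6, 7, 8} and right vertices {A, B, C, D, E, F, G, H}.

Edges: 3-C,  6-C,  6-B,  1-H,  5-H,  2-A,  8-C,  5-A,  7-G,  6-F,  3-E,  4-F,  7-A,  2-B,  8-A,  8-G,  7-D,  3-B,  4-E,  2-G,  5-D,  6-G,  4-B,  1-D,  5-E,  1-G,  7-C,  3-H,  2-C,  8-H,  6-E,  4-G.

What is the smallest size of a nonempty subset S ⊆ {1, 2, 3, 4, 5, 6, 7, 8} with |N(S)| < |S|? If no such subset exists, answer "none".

A matching saturating every left vertex exists, for instance 1→H, 2→B, 3→E, 4→F, 5→A, 6→G, 7→D, 8→C.
By Hall's marriage theorem, this means |N(S)| ≥ |S| for every subset S, so no violating subset exists.

none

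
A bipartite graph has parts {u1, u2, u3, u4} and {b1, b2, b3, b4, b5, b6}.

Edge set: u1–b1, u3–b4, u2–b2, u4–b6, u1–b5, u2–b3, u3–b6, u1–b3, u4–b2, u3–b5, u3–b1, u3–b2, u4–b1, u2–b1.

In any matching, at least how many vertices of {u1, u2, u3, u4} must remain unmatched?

A valid assignment of size 4: u1→b5, u2→b3, u3→b1, u4→b6.
All 4 left vertices are matched, so no larger matching exists.
That matches 4 of the 4, leaving 0 unmatched; no matching can do better.

0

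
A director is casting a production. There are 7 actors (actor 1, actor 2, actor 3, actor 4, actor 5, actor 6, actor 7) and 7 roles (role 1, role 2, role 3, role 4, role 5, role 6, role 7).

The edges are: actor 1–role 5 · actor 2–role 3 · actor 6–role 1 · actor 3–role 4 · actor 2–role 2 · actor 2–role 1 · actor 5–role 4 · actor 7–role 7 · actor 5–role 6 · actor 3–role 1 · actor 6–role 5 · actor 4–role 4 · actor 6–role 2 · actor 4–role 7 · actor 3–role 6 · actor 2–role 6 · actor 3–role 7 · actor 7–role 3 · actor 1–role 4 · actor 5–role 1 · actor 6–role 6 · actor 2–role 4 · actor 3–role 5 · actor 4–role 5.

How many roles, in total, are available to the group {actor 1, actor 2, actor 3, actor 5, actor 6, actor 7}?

7

The union of neighbours of {actor 1, actor 2, actor 3, actor 5, actor 6, actor 7} is {role 1, role 2, role 3, role 4, role 5, role 6, role 7}, which has 7 elements.
Since |N(S)| = 7 ≥ |S| = 6, Hall's condition holds for this subset.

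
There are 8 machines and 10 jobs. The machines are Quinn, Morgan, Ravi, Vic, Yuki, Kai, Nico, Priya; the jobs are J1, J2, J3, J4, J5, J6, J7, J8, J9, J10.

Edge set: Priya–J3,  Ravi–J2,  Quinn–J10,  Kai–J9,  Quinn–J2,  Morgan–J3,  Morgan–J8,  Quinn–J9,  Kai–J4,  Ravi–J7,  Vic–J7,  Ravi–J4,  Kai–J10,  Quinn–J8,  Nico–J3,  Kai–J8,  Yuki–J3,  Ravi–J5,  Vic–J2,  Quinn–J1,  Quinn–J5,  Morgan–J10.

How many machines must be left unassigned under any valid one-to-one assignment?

2

For example, pair Quinn–J2, Morgan–J10, Ravi–J5, Vic–J7, Yuki–J3, Kai–J9.
The set {Yuki, Nico, Priya} has only 1 neighbour ({J3}), so by Hall's theorem at most 6 of the 8 machines can be matched.
That matches 6 of the 8, leaving 2 unmatched; no matching can do better.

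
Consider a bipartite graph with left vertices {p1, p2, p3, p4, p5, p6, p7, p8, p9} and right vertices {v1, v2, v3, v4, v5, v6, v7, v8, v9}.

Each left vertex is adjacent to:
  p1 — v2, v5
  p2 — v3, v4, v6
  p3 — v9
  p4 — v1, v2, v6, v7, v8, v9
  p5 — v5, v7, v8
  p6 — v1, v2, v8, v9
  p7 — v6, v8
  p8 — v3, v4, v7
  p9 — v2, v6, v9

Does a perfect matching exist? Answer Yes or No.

A valid assignment of size 9: p1-v5, p2-v3, p3-v9, p4-v6, p5-v7, p6-v1, p7-v8, p8-v4, p9-v2.
All 9 left vertices are covered.

Yes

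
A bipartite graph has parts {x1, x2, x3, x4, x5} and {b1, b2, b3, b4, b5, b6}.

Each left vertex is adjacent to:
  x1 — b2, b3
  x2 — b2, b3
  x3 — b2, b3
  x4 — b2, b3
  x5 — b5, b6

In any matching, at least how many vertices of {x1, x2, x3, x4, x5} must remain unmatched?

A valid assignment of size 3: x1→b2, x2→b3, x5→b5.
The set {x1, x2, x3, x4} has only 2 neighbours ({b2, b3}), so by Hall's theorem at most 3 of the 5 left vertices can be matched.
That matches 3 of the 5, leaving 2 unmatched; no matching can do better.

2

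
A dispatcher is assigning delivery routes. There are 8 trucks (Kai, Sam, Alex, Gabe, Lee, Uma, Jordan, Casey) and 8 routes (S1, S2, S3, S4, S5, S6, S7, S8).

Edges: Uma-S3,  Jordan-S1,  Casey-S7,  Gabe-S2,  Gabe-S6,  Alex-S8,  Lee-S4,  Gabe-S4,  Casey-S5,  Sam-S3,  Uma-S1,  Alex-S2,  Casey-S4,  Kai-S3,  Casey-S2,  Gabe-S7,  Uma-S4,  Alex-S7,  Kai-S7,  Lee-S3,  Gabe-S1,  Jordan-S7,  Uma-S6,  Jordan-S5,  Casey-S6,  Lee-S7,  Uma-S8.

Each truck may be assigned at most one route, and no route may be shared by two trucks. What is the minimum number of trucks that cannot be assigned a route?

0

For example, pair Kai–S7, Sam–S3, Alex–S8, Gabe–S6, Lee–S4, Uma–S1, Jordan–S5, Casey–S2.
This saturates every truck, so 8 is the maximum.
That matches 8 of the 8, leaving 0 unmatched; no matching can do better.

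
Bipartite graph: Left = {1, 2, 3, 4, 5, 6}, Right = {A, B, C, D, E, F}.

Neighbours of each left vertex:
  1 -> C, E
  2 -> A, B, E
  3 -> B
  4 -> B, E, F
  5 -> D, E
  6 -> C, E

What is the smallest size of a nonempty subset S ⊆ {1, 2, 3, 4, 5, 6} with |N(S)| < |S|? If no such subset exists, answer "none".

A matching saturating every left vertex exists, for instance 1→C, 2→A, 3→B, 4→F, 5→D, 6→E.
By Hall's marriage theorem, this means |N(S)| ≥ |S| for every subset S, so no violating subset exists.

none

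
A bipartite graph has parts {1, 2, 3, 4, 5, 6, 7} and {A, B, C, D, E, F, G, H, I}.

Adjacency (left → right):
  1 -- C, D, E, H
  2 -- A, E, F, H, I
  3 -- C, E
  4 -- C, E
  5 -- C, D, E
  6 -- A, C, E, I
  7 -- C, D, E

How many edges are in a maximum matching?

6

For example, pair 1-H, 2-A, 3-C, 4-E, 5-D, 6-I.
The set {3, 4, 5, 7} has only 3 neighbours ({C, D, E}), so by Hall's theorem at most 6 of the 7 left vertices can be matched.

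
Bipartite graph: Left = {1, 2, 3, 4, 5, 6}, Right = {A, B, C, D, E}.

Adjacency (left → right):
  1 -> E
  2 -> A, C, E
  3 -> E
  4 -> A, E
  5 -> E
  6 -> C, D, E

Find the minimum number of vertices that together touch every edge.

A maximum matching has 4 edges (e.g. 1–E, 2–C, 4–A, 6–D).
By König's theorem the minimum vertex cover has the same size. One such cover is {2, 4, 6, E}.

4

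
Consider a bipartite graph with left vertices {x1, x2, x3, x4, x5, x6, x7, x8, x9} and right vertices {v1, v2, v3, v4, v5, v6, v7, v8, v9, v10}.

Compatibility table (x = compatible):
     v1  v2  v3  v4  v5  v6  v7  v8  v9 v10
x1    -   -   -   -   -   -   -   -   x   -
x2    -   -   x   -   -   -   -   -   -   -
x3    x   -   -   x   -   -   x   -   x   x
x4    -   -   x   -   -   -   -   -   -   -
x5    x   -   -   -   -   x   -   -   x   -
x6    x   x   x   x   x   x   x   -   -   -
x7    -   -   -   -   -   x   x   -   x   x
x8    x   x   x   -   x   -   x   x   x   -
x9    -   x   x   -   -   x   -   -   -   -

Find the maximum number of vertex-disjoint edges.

A valid assignment of size 8: x1–v9, x2–v3, x3–v10, x5–v1, x6–v6, x7–v7, x8–v8, x9–v2.
The set {x2, x4} has only 1 neighbour ({v3}), so by Hall's theorem at most 8 of the 9 left vertices can be matched.

8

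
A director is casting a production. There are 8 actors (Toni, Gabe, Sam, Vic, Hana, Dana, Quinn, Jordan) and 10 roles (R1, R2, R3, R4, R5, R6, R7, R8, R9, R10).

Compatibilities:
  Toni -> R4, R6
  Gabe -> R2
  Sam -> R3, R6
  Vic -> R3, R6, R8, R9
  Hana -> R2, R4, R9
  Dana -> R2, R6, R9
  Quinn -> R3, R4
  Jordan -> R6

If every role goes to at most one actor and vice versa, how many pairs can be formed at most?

6

One maximum matching: Toni-R6, Gabe-R2, Sam-R3, Vic-R8, Hana-R4, Dana-R9.
The set {Toni, Gabe, Sam, Hana, Dana, Quinn, Jordan} has only 5 neighbours ({R2, R3, R4, R6, R9}), so by Hall's theorem at most 6 of the 8 actors can be matched.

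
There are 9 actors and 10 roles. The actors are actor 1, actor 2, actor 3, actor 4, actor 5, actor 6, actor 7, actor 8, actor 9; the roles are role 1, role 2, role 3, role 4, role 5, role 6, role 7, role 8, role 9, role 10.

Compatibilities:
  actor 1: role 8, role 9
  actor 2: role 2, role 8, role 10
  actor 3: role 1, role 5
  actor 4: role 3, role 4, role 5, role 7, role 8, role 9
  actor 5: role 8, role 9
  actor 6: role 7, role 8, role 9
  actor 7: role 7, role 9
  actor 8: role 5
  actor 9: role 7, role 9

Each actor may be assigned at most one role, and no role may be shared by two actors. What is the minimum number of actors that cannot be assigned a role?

One maximum matching: actor 1→role 9, actor 2→role 10, actor 3→role 1, actor 4→role 3, actor 5→role 8, actor 6→role 7, actor 8→role 5.
The set {actor 1, actor 5, actor 6, actor 7, actor 9} has only 3 neighbours ({role 7, role 8, role 9}), so by Hall's theorem at most 7 of the 9 actors can be matched.
That matches 7 of the 9, leaving 2 unmatched; no matching can do better.

2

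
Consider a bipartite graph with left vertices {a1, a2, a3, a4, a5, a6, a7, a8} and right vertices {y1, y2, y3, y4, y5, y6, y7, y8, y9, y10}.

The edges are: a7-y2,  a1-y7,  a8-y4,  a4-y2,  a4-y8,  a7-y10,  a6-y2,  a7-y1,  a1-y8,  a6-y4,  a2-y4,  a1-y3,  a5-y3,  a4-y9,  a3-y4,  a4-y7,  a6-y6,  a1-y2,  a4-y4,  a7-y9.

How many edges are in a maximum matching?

6

For example, pair a1→y8, a2→y4, a4→y7, a5→y3, a6→y2, a7→y1.
The set {a2, a3, a8} has only 1 neighbour ({y4}), so by Hall's theorem at most 6 of the 8 left vertices can be matched.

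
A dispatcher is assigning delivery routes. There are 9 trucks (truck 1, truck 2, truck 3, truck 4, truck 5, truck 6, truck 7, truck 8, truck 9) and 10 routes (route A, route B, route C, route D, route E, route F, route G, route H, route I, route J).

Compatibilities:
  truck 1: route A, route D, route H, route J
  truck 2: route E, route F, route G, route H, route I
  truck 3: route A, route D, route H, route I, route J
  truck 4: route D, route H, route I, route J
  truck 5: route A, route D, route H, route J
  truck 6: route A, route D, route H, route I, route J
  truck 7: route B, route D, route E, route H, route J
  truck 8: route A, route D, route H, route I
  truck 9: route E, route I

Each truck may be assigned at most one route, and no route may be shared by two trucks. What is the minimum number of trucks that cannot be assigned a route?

1

A valid assignment of size 8: truck 1–route A, truck 2–route G, truck 3–route H, truck 4–route I, truck 5–route D, truck 6–route J, truck 7–route B, truck 9–route E.
The set {truck 1, truck 3, truck 4, truck 5, truck 6, truck 8} has only 5 neighbours ({route A, route D, route H, route I, route J}), so by Hall's theorem at most 8 of the 9 trucks can be matched.
That matches 8 of the 9, leaving 1 unmatched; no matching can do better.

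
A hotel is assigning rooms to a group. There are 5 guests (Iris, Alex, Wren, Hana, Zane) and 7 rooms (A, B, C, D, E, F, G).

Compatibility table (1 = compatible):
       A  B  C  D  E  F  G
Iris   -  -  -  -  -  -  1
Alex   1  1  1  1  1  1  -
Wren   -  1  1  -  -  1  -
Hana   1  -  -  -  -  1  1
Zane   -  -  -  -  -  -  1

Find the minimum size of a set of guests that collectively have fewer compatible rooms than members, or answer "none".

2

Take S = {Iris, Zane}. Its neighbourhood is {G}, so |N(S)| = 1 < |S| = 2.
No single vertex violates Hall's condition since each has at least one neighbour, so 2 is the minimum.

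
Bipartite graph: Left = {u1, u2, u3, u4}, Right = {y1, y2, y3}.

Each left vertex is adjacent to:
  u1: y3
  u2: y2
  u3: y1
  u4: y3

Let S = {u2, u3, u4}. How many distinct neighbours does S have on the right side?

3

The union of neighbours of {u2, u3, u4} is {y1, y2, y3}, which has 3 elements.
Since |N(S)| = 3 ≥ |S| = 3, Hall's condition holds for this subset.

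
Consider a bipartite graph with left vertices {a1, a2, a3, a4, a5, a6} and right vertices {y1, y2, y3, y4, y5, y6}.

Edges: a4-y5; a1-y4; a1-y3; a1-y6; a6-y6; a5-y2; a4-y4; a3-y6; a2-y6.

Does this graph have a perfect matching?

No

The set {a2, a3, a6} has only 1 neighbour ({y6}), so by Hall's theorem at most 4 of the 6 left vertices can be matched.
Hence no matching covers every left vertex.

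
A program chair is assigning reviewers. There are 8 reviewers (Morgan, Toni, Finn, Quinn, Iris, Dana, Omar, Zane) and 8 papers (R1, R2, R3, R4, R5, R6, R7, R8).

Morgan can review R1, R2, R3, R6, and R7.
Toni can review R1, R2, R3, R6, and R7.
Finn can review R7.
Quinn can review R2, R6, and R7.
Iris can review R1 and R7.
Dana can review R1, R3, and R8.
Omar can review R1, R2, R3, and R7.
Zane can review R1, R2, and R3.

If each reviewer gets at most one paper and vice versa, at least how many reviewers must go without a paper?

2

One maximum matching: Morgan-R2, Toni-R3, Finn-R7, Quinn-R6, Iris-R1, Dana-R8.
The set {Morgan, Toni, Finn, Quinn, Iris, Omar, Zane} has only 5 neighbours ({R1, R2, R3, R6, R7}), so by Hall's theorem at most 6 of the 8 reviewers can be matched.
That matches 6 of the 8, leaving 2 unmatched; no matching can do better.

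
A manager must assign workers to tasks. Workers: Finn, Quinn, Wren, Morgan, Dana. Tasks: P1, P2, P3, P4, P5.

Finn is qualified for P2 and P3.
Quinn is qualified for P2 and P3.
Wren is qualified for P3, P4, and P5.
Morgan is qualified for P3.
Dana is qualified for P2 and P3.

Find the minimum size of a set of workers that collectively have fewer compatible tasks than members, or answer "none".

Take S = {Finn, Quinn, Morgan}. Its neighbourhood is {P2, P3}, so |N(S)| = 2 < |S| = 3.
Every subset of size less than 3 has at least as many neighbours as members, so 3 is the minimum.

3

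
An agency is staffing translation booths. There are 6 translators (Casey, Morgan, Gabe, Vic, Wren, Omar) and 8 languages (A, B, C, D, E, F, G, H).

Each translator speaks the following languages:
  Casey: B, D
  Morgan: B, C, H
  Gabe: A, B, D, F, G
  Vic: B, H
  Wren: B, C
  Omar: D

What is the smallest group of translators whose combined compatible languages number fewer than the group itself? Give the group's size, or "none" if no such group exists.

5

Take S = {Casey, Morgan, Vic, Wren, Omar}. Its neighbourhood is {B, C, D, H}, so |N(S)| = 4 < |S| = 5.
Every subset of size less than 5 has at least as many neighbours as members, so 5 is the minimum.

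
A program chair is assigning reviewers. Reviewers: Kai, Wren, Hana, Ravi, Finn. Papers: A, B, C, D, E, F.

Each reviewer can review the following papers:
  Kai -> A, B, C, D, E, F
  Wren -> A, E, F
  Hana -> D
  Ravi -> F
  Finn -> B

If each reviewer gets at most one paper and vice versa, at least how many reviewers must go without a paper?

For example, pair Kai→A, Wren→E, Hana→D, Ravi→F, Finn→B.
This saturates every reviewer, so 5 is the maximum.
That matches 5 of the 5, leaving 0 unmatched; no matching can do better.

0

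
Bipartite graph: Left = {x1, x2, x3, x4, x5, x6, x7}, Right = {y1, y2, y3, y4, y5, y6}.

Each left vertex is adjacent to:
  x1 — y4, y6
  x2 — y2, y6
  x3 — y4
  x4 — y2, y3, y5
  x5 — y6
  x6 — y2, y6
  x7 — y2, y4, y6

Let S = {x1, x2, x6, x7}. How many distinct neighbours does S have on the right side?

3

The union of neighbours of {x1, x2, x6, x7} is {y2, y4, y6}, which has 3 elements.
Since |N(S)| = 3 < |S| = 4, Hall's condition fails for this subset.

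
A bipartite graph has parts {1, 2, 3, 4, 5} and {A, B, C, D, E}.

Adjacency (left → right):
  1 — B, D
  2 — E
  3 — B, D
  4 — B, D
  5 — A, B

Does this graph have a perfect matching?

The set {1, 3, 4} has only 2 neighbours ({B, D}), so by Hall's theorem at most 4 of the 5 left vertices can be matched.
Hence no matching covers every left vertex.

No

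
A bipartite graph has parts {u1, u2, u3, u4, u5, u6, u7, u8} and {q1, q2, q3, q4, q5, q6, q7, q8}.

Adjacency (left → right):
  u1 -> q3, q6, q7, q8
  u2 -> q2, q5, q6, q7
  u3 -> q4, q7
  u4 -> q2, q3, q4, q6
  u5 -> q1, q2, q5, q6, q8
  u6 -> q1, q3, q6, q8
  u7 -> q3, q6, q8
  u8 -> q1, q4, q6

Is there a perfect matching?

One maximum matching: u1-q7, u2-q5, u3-q4, u4-q2, u5-q1, u6-q3, u7-q8, u8-q6.
All 8 left vertices are covered.

Yes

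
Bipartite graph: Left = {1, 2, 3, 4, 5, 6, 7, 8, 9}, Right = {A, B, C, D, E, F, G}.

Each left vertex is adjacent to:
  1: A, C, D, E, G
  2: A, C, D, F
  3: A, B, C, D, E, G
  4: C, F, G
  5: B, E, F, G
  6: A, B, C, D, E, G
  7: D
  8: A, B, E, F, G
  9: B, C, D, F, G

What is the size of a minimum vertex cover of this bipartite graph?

The 7 edges 1–E, 2–C, 3–A, 4–F, 5–B, 6–G, 7–D form a matching, so any vertex cover needs at least 7 vertices (one per matched edge).
Conversely {A, B, C, D, E, F, G} meets every edge and has exactly 7 vertices, so 7 is optimal.

7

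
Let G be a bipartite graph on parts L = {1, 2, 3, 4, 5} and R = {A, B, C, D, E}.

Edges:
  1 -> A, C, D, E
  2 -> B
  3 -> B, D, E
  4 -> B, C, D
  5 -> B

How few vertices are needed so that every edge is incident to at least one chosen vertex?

The 4 edges 1–E, 2–B, 3–D, 4–C form a matching, so any vertex cover needs at least 4 vertices (one per matched edge).
Conversely {1, 3, 4, B} meets every edge and has exactly 4 vertices, so 4 is optimal.

4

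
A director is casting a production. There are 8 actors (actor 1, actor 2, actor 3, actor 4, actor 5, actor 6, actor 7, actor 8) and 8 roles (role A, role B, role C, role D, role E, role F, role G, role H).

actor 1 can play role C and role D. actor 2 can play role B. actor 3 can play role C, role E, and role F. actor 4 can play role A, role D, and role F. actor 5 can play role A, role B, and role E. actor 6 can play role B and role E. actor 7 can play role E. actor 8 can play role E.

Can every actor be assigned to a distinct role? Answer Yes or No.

No

The set {actor 2, actor 6, actor 7, actor 8} has only 2 neighbours ({role B, role E}), so by Hall's theorem at most 6 of the 8 actors can be matched.
Hence no matching covers every actor.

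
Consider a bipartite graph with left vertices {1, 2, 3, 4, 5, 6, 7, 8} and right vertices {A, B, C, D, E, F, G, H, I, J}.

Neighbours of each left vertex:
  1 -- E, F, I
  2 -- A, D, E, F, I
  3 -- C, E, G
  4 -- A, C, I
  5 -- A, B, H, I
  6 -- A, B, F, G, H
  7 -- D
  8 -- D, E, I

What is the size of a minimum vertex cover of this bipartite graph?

The 8 edges 1–F, 2–A, 3–C, 4–I, 5–B, 6–G, 7–D, 8–E form a matching, so any vertex cover needs at least 8 vertices (one per matched edge).
Conversely {1, 2, 3, 4, 5, 6, 7, 8} meets every edge and has exactly 8 vertices, so 8 is optimal.

8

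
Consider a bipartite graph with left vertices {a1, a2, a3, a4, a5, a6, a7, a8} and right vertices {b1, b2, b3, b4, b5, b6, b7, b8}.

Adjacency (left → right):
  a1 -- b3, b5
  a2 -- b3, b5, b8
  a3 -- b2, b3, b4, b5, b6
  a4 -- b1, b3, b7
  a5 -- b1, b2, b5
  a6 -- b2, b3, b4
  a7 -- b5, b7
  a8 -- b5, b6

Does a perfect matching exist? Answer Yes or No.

One maximum matching: a1-b3, a2-b8, a3-b6, a4-b1, a5-b2, a6-b4, a7-b7, a8-b5.
All 8 left vertices are covered.

Yes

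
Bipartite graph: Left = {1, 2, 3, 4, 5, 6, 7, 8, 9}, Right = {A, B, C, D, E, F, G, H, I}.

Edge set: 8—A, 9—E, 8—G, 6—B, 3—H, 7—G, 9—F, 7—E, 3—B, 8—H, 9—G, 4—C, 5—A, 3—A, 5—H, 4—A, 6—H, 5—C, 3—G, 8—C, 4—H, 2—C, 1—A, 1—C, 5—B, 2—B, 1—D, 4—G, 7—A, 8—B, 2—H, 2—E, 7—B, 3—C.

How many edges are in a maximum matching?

For example, pair 1–D, 2–E, 3–A, 4–G, 5–C, 6–H, 7–B, 9–F.
The set {2, 3, 4, 5, 6, 7, 8} has only 6 neighbours ({A, B, C, E, G, H}), so by Hall's theorem at most 8 of the 9 left vertices can be matched.

8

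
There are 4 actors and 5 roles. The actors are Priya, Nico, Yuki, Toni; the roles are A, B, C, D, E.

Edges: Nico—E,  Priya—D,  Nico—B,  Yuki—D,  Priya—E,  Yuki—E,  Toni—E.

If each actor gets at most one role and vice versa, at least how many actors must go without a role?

1

One maximum matching: Priya-D, Nico-B, Yuki-E.
The set {Priya, Yuki, Toni} has only 2 neighbours ({D, E}), so by Hall's theorem at most 3 of the 4 actors can be matched.
That matches 3 of the 4, leaving 1 unmatched; no matching can do better.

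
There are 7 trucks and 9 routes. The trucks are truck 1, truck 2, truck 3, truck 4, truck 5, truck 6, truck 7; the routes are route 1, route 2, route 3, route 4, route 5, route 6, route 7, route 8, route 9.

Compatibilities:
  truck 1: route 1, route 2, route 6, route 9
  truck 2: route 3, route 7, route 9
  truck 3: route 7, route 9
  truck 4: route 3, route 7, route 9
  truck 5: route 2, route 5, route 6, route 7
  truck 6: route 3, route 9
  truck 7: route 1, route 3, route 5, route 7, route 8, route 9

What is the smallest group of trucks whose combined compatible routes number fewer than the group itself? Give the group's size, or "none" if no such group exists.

Take S = {truck 2, truck 3, truck 4, truck 6}. Its neighbourhood is {route 3, route 7, route 9}, so |N(S)| = 3 < |S| = 4.
Every subset of size less than 4 has at least as many neighbours as members, so 4 is the minimum.

4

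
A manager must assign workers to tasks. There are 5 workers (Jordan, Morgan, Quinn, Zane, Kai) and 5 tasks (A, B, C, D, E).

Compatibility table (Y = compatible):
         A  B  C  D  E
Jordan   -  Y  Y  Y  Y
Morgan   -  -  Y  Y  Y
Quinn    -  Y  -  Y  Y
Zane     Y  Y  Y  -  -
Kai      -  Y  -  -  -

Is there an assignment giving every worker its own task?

One maximum matching: Jordan–C, Morgan–D, Quinn–E, Zane–A, Kai–B.
All 5 workers are covered.

Yes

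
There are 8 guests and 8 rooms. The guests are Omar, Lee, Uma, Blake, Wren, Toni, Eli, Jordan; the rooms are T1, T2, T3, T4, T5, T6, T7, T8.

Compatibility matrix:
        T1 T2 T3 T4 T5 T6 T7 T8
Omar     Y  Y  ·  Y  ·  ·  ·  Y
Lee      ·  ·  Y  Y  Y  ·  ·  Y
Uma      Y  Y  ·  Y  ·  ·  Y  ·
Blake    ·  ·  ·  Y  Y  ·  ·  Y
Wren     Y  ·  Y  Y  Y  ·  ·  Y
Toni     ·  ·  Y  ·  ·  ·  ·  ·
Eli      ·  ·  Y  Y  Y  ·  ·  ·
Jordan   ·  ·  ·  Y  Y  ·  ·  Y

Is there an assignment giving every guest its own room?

No

The set {Lee, Blake, Toni, Eli, Jordan} has only 4 neighbours ({T3, T4, T5, T8}), so by Hall's theorem at most 7 of the 8 guests can be matched.
Hence no matching covers every guest.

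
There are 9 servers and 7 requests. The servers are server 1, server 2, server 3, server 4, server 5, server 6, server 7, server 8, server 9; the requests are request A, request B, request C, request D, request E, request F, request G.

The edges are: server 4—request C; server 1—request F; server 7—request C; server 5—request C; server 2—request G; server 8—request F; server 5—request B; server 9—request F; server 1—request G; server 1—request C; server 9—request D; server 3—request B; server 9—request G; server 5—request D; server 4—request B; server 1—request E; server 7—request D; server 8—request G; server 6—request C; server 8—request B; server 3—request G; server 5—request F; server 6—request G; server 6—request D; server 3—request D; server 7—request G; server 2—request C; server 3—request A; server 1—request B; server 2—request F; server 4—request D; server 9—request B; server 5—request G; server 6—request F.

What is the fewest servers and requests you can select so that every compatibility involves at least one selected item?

The 7 edges server 1–request E, server 2–request C, server 3–request A, server 4–request D, server 5–request B, server 6–request F, server 7–request G form a matching, so any vertex cover needs at least 7 vertices (one per matched edge).
Conversely {server 1, server 3, request B, request C, request D, request F, request G} meets every edge and has exactly 7 vertices, so 7 is optimal.

7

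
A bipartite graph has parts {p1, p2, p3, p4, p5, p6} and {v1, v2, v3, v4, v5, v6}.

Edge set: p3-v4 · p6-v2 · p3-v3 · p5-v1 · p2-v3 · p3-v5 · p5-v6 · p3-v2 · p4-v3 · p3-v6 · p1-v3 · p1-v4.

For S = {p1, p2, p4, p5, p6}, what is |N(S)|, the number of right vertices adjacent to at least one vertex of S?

5

The union of neighbours of {p1, p2, p4, p5, p6} is {v1, v2, v3, v4, v6}, which has 5 elements.
Since |N(S)| = 5 ≥ |S| = 5, Hall's condition holds for this subset.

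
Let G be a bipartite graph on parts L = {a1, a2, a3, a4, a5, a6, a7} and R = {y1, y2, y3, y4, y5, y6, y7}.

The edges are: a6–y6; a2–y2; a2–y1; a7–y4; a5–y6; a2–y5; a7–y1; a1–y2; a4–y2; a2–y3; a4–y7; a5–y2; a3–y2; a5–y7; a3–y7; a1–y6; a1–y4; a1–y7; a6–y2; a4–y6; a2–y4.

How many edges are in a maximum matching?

6

One maximum matching: a1→y4, a2→y3, a3→y2, a4→y6, a5→y7, a7→y1.
The set {a3, a4, a5, a6} has only 3 neighbours ({y2, y6, y7}), so by Hall's theorem at most 6 of the 7 left vertices can be matched.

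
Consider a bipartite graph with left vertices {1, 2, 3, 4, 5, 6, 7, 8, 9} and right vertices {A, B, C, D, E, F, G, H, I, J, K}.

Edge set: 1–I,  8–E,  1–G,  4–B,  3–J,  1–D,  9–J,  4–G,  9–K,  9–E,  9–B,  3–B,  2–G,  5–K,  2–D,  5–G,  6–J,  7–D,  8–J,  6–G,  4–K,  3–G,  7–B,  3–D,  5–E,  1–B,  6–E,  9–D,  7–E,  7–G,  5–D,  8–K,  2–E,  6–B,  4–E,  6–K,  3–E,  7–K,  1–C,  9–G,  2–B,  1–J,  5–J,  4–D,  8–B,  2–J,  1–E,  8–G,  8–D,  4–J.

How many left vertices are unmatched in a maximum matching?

A valid assignment of size 7: 1-I, 2-D, 3-B, 4-E, 5-J, 6-K, 7-G.
The set {2, 3, 4, 5, 6, 7, 8, 9} has only 6 neighbours ({B, D, E, G, J, K}), so by Hall's theorem at most 7 of the 9 left vertices can be matched.
That matches 7 of the 9, leaving 2 unmatched; no matching can do better.

2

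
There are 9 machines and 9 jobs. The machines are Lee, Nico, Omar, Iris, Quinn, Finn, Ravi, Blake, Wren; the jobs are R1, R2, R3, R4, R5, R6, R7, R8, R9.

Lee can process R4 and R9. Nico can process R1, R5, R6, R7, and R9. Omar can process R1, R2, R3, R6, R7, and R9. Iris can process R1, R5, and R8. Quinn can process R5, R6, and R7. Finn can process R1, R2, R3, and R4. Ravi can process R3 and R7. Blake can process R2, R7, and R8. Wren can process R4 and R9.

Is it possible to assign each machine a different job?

Yes

One maximum matching: Lee→R9, Nico→R1, Omar→R6, Iris→R8, Quinn→R5, Finn→R2, Ravi→R3, Blake→R7, Wren→R4.
Every machine is matched, so this is a perfect matching.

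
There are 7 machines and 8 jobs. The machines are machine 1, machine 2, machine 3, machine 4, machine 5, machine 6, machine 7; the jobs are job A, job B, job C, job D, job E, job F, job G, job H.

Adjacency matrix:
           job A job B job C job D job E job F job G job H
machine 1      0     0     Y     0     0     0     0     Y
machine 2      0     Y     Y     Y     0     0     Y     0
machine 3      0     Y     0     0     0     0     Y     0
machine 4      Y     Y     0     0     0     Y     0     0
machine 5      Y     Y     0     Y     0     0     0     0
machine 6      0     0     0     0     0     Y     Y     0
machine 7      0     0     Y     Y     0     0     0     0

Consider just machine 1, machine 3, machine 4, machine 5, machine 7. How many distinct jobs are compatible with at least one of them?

The union of neighbours of {machine 1, machine 3, machine 4, machine 5, machine 7} is {job A, job B, job C, job D, job F, job G, job H}, which has 7 elements.
Since |N(S)| = 7 ≥ |S| = 5, Hall's condition holds for this subset.

7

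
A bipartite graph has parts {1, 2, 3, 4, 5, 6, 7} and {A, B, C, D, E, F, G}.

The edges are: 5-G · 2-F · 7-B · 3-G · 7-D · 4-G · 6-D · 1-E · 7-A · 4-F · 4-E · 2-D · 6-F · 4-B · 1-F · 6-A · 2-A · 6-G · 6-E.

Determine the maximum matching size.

For example, pair 1→F, 2→D, 3→G, 4→E, 6→A, 7→B.
The set {3, 5} has only 1 neighbour ({G}), so by Hall's theorem at most 6 of the 7 left vertices can be matched.

6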